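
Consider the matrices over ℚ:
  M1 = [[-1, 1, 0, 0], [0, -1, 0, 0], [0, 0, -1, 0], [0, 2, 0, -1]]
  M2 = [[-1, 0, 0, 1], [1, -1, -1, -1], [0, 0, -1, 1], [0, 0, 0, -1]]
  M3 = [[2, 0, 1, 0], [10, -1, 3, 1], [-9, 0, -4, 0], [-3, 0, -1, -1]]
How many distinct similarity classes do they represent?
2 classes: {M1}, {M2, M3}

Characteristic polynomials: χ_{M1} = (x + 1)^4, χ_{M2} = (x + 1)^4, χ_{M3} = (x + 1)^4.

{M1}: invariant factors x + 1, x + 1, (x + 1)^2.

{M2, M3}: invariant factors (x + 1)^2, (x + 1)^2.

Matrices are similar if and only if their invariant-factor lists agree; the partition into similarity classes is {M1}, {M2, M3}.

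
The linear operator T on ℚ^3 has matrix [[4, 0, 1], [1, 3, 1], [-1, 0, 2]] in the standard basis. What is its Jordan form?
J = [[3, 1, 0], [0, 3, 0], [0, 0, 3]]

The characteristic polynomial is det(xI - A) = (x - 3)^3, so the eigenvalues are 3 (algebraic multiplicity 3).

For λ = 3: rank(A - 3I) = 1, rank((A - 3I)^2) = 0. The eigenspace has dimension 3 - 1 = 2, so there are 2 Jordan blocks; the rank sequence gives block sizes [2, 1].

Assembling the blocks gives the Jordan form J above.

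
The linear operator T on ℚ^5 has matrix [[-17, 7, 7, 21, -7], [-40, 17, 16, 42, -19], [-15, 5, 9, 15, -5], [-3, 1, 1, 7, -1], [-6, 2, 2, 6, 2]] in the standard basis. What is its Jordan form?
J = [[3, 1, 0, 0, 0], [0, 3, 0, 0, 0], [0, 0, 4, 0, 0], [0, 0, 0, 4, 0], [0, 0, 0, 0, 4]]

The characteristic polynomial is det(xI - A) = (x - 4)^3(x - 3)^2, so the eigenvalues are 3 (algebraic multiplicity 2), 4 (algebraic multiplicity 3).

For λ = 3: rank(A - 3I) = 4, rank((A - 3I)^2) = 3. The eigenspace has dimension 5 - 4 = 1, so there is 1 Jordan block; the rank sequence gives block sizes [2].

For λ = 4: rank(A - 4I) = 2. The eigenspace has dimension 5 - 2 = 3, so there are 3 Jordan blocks; the rank sequence gives block sizes [1, 1, 1].

Assembling the blocks gives the Jordan form J above.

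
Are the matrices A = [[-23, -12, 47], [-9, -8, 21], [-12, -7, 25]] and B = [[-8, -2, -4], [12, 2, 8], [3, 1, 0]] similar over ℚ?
Both have characteristic polynomial (x + 2)^3, but the minimal polynomial of A is (x + 2)^3 while the minimal polynomial of B is (x + 2)^2. The minimal polynomial is a similarity invariant, so A and B are not similar.

No.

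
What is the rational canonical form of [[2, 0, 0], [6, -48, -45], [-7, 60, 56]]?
R = [[0, 0, 24], [1, 0, -28], [0, 1, 10]]

The invariant factors of A (the non-unit diagonal entries of the Smith normal form of xI - A over ℚ[x]) are (x - 6)(x - 2)^2, each dividing the next. The characteristic polynomial is their product, (x - 6)(x - 2)^2.

The rational canonical form is the block-diagonal matrix of companion matrices C(f_i):
R = [[0, 0, 24], [1, 0, -28], [0, 1, 10]].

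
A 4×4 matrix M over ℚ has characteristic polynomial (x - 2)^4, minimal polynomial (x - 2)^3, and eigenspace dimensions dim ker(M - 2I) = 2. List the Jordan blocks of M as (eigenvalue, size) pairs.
Jordan blocks: (2, 3), (2, 1)

λ = 2: algebraic multiplicity 4 (exponent in χ_M), largest block size 3 (exponent in m_M), 2 blocks (geometric multiplicity). These force block sizes [3, 1].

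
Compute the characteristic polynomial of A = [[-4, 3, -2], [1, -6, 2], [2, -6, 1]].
χ_A(x) = (x + 3)^3

xI - A = [[x + 4, -3, 2], [-1, x + 6, -2], [-2, 6, x - 1]].

Expanding det(xI - A) along the first row:
det(xI - A) = + (x + 4)·det([[x + 6, -2], [6, x - 1]]) - (-3)·det([[-1, -2], [-2, x - 1]]) + (2)·det([[-1, x + 6], [-2, 6]]).

Evaluating gives χ_A(x) = x^3 + 9x^2 + 27x + 27 = (x + 3)^3.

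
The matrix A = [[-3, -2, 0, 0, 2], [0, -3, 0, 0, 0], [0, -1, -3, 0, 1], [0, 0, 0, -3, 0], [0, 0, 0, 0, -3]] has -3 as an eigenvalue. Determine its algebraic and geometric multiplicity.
algebraic multiplicity 5, geometric multiplicity 4

The characteristic polynomial is (x + 3)^5, so the factor x + 3 appears with exponent 5: the algebraic multiplicity is 5.

rank(A + 3I) = 1, so the eigenspace has dimension 5 - 1 = 4: the geometric multiplicity is 4.

Since 4 < 5, A is not diagonalizable.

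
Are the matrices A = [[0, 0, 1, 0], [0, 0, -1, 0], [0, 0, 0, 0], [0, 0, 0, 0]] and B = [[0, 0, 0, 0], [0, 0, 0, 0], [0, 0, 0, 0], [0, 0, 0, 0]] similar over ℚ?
Both have characteristic polynomial x^4, but the minimal polynomial of A is x^2 while the minimal polynomial of B is x. The minimal polynomial is a similarity invariant, so A and B are not similar.

No.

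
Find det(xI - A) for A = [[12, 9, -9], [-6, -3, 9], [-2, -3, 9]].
xI - A = [[x - 12, -9, 9], [6, x + 3, -9], [2, 3, x - 9]].

Expanding det(xI - A) along the first row:
det(xI - A) = + (x - 12)·det([[x + 3, -9], [3, x - 9]]) - (-9)·det([[6, -9], [2, x - 9]]) + (9)·det([[6, x + 3], [2, 3]]).

Evaluating gives χ_A(x) = x^3 - 18x^2 + 108x - 216 = (x - 6)^3.

χ_A(x) = (x - 6)^3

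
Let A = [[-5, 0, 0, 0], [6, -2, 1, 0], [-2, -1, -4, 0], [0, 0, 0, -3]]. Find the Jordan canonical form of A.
The characteristic polynomial is det(xI - A) = (x + 3)^3(x + 5), so the eigenvalues are -5 (algebraic multiplicity 1), -3 (algebraic multiplicity 3).

For λ = -5: algebraic multiplicity 1 gives one 1×1 block.

For λ = -3: rank(A + 3I) = 2, rank((A + 3I)^2) = 1. The eigenspace has dimension 4 - 2 = 2, so there are 2 Jordan blocks; the rank sequence gives block sizes [2, 1].

Assembling the blocks gives the Jordan form J above.

J = [[-5, 0, 0, 0], [0, -3, 1, 0], [0, 0, -3, 0], [0, 0, 0, -3]]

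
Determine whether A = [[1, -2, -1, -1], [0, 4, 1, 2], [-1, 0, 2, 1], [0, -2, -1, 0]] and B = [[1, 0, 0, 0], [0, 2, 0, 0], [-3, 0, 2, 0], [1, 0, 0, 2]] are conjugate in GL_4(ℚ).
Both have characteristic polynomial (x - 2)^3(x - 1), but the minimal polynomial of A is (x - 2)^2(x - 1) while the minimal polynomial of B is (x - 2)(x - 1). The minimal polynomial is a similarity invariant, so A and B are not similar.

No.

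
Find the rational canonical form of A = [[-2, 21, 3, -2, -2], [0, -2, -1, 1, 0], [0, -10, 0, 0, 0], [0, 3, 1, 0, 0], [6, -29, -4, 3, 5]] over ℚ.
R = [[0, -2, 0, 0, 0], [1, 3, 0, 0, 0], [0, 0, 0, 0, -10], [0, 0, 1, 0, 13], [0, 0, 0, 1, -2]]

The invariant factors of A (the non-unit diagonal entries of the Smith normal form of xI - A over ℚ[x]) are (x - 2)(x - 1), (x - 2)(x - 1)(x + 5), each dividing the next. The characteristic polynomial is their product, (x - 2)^2(x - 1)^2(x + 5).

The rational canonical form is the block-diagonal matrix of companion matrices C(f_i):
R = [[0, -2, 0, 0, 0], [1, 3, 0, 0, 0], [0, 0, 0, 0, -10], [0, 0, 1, 0, 13], [0, 0, 0, 1, -2]].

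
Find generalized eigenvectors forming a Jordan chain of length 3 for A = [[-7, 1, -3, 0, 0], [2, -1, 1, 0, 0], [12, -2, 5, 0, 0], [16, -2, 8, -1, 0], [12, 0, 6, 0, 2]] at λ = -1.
v_1 = [[0, 1, 1, 0, -2]]^T, v_2 = [[-2, 1, 4, 6, 0]]^T, v_3 = [[1, 0, -2, -2, 0]]^T

We seek v_1 ∈ ker((A + I)^3) \ ker((A + I)^2), then set v_{i+1} = (A + I) v_i.

One such chain is v_1 = [[0, 1, 1, 0, -2]]^T, v_2 = [[-2, 1, 4, 6, 0]]^T, v_3 = [[1, 0, -2, -2, 0]]^T. Check: (A + I) v_3 = [[0, 0, 0, 0, 0]]^T = 0.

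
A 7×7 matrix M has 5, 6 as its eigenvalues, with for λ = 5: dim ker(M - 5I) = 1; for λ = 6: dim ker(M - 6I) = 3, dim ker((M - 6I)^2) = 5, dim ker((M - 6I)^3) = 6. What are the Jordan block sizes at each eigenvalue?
λ = 5: successive nullity increments [1] count blocks of size ≥ k; block sizes are [1].
λ = 6: successive nullity increments [3, 2, 1] count blocks of size ≥ k; block sizes are [3, 2, 1].

Jordan blocks: (5, 1), (6, 3), (6, 2), (6, 1)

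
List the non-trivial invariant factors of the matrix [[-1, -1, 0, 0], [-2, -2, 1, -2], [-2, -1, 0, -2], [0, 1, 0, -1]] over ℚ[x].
x + 1, (x + 1)^3

The Jordan structure of A has elementary divisors (x + 1)^3, (x + 1). Arranging the block sizes at each eigenvalue in decreasing order and taking row products gives the invariant factors.

Invariant factors (smallest first, each dividing the next): x + 1, (x + 1)^3.

Check: the last factor (x + 1)^3 is the minimal polynomial, and the product (x + 1)^4 is the characteristic polynomial.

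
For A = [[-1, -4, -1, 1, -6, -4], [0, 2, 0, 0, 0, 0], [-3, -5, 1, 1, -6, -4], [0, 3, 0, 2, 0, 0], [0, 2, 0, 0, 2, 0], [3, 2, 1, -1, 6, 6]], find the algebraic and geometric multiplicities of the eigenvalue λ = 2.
algebraic multiplicity 6, geometric multiplicity 4

The characteristic polynomial is (x - 2)^6, so the factor x - 2 appears with exponent 6: the algebraic multiplicity is 6.

rank(A - 2I) = 2, so the eigenspace has dimension 6 - 2 = 4: the geometric multiplicity is 4.

Since 4 < 6, A is not diagonalizable.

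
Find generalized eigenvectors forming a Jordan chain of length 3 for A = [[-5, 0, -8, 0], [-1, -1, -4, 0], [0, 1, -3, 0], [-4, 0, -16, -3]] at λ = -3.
We seek v_1 ∈ ker((A + 3I)^3) \ ker((A + 3I)^2), then set v_{i+1} = (A + 3I) v_i.

One such chain is v_1 = [[-5, 0, 1, -10]]^T, v_2 = [[2, 1, 0, 4]]^T, v_3 = [[-4, 0, 1, -8]]^T. Check: (A + 3I) v_3 = [[0, 0, 0, 0]]^T = 0.

v_1 = [[-5, 0, 1, -10]]^T, v_2 = [[2, 1, 0, 4]]^T, v_3 = [[-4, 0, 1, -8]]^T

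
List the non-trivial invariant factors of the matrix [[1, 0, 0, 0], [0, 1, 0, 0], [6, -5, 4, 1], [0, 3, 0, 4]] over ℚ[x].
The Jordan structure of A has elementary divisors (x - 1), (x - 1), (x - 4)^2. Arranging the block sizes at each eigenvalue in decreasing order and taking row products gives the invariant factors.

Invariant factors (smallest first, each dividing the next): x - 1, (x - 4)^2(x - 1).

Check: the last factor (x - 4)^2(x - 1) is the minimal polynomial, and the product (x - 4)^2(x - 1)^2 is the characteristic polynomial.

x - 1, (x - 4)^2(x - 1)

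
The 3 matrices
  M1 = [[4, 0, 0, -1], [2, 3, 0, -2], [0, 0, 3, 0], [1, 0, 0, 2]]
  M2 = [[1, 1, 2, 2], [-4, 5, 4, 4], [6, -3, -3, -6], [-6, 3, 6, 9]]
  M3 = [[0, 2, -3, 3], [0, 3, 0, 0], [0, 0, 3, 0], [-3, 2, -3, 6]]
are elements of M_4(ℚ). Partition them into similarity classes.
Characteristic polynomials: χ_{M1} = (x - 3)^4, χ_{M2} = (x - 3)^4, χ_{M3} = (x - 3)^4.

{M1, M2, M3}: invariant factors x - 3, x - 3, (x - 3)^2.

Matrices are similar if and only if their invariant-factor lists agree; the partition into similarity classes is {M1, M2, M3}.

1 class: {M1, M2, M3}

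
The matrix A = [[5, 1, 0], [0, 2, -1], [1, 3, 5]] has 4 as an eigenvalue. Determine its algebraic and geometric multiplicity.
algebraic multiplicity 3, geometric multiplicity 1

The characteristic polynomial is (x - 4)^3, so the factor x - 4 appears with exponent 3: the algebraic multiplicity is 3.

rank(A - 4I) = 2, so the eigenspace has dimension 3 - 2 = 1: the geometric multiplicity is 1.

Since 1 < 3, A is not diagonalizable.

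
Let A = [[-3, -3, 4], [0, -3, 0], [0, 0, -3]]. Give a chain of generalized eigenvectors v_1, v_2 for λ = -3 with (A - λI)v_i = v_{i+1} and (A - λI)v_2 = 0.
v_1 = [[-6, -3, -2]]^T, v_2 = [[1, 0, 0]]^T

We seek v_1 ∈ ker((A + 3I)^2) \ ker(A + 3I), then set v_{i+1} = (A + 3I) v_i.

One such chain is v_1 = [[-6, -3, -2]]^T, v_2 = [[1, 0, 0]]^T. Check: (A + 3I) v_2 = [[0, 0, 0]]^T = 0.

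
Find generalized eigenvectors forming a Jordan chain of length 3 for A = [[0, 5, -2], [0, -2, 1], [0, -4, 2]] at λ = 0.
v_1 = [[-1, 0, 1]]^T, v_2 = [[-2, 1, 2]]^T, v_3 = [[1, 0, 0]]^T

We seek v_1 ∈ ker(A^3) \ ker(A^2), then set v_{i+1} = A v_i.

One such chain is v_1 = [[-1, 0, 1]]^T, v_2 = [[-2, 1, 2]]^T, v_3 = [[1, 0, 0]]^T. Check: A v_3 = [[0, 0, 0]]^T = 0.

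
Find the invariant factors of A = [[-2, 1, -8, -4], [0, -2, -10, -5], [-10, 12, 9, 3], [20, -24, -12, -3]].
(x - 3)^2(x + 2)^2

The Jordan structure of A has elementary divisors (x + 2)^2, (x - 3)^2. Arranging the block sizes at each eigenvalue in decreasing order and taking row products gives the invariant factors.

Invariant factors (smallest first, each dividing the next): (x - 3)^2(x + 2)^2.

Check: the last factor (x - 3)^2(x + 2)^2 is the minimal polynomial, and the product (x - 3)^2(x + 2)^2 is the characteristic polynomial.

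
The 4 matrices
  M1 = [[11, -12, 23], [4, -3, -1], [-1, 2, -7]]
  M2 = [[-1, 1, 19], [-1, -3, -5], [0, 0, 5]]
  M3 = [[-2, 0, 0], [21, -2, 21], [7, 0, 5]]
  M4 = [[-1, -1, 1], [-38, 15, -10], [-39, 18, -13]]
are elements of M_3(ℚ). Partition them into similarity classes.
Characteristic polynomials: χ_{M1} = (x - 5)(x + 2)^2, χ_{M2} = (x - 5)(x + 2)^2, χ_{M3} = (x - 5)(x + 2)^2, χ_{M4} = (x - 5)(x + 2)^2.

{M1, M2, M4}: invariant factors (x - 5)(x + 2)^2.

{M3}: invariant factors x + 2, (x - 5)(x + 2).

Matrices are similar if and only if their invariant-factor lists agree; the partition into similarity classes is {M1, M2, M4}, {M3}.

2 classes: {M1, M2, M4}, {M3}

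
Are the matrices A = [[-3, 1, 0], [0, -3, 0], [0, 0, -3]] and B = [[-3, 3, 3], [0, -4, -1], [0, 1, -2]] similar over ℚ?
Two matrices over a field are similar if and only if they have the same invariant factors.

Both A and B have characteristic polynomial (x + 3)^3 and minimal polynomial (x + 3)^2. Computing further, both have invariant factors x + 3, (x + 3)^2. Hence A and B are similar.

Yes.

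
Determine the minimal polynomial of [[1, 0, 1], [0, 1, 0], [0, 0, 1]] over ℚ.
The characteristic polynomial factors as (x - 1)^3. The minimal polynomial is ∏(x - λ)^{k_λ} where k_λ is the size of the largest Jordan block at λ.

For λ = 1: rank(A - I) = 1, and the largest Jordan block has size 2 (the smallest k with rank((A - I)^k) = rank((A - I)^(k+1))).

So m_A(x) = (x - 1)^2.

m_A(x) = (x - 1)^2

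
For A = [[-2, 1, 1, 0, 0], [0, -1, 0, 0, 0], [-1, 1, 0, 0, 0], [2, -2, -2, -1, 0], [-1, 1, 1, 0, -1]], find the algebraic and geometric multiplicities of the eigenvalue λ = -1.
algebraic multiplicity 5, geometric multiplicity 4

The characteristic polynomial is (x + 1)^5, so the factor x + 1 appears with exponent 5: the algebraic multiplicity is 5.

rank(A + I) = 1, so the eigenspace has dimension 5 - 1 = 4: the geometric multiplicity is 4.

Since 4 < 5, A is not diagonalizable.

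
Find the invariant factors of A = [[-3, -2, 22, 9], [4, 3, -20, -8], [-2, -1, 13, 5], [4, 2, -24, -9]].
(x - 1)^2, (x - 1)^2

The Jordan structure of A has elementary divisors (x - 1)^2, (x - 1)^2. Arranging the block sizes at each eigenvalue in decreasing order and taking row products gives the invariant factors.

Invariant factors (smallest first, each dividing the next): (x - 1)^2, (x - 1)^2.

Check: the last factor (x - 1)^2 is the minimal polynomial, and the product (x - 1)^4 is the characteristic polynomial.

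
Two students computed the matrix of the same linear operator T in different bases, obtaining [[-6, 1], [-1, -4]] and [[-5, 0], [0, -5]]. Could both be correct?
No.

Both have characteristic polynomial (x + 5)^2, but the minimal polynomial of A is (x + 5)^2 while the minimal polynomial of B is x + 5. The minimal polynomial is a similarity invariant, so A and B are not similar.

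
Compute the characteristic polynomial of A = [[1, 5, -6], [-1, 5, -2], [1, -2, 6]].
χ_A(x) = (x - 4)^3

xI - A = [[x - 1, -5, 6], [1, x - 5, 2], [-1, 2, x - 6]].

Expanding det(xI - A) along the first row:
det(xI - A) = + (x - 1)·det([[x - 5, 2], [2, x - 6]]) - (-5)·det([[1, 2], [-1, x - 6]]) + (6)·det([[1, x - 5], [-1, 2]]).

Evaluating gives χ_A(x) = x^3 - 12x^2 + 48x - 64 = (x - 4)^3.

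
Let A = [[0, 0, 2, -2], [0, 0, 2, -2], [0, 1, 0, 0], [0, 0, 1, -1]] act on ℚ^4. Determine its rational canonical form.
The invariant factors of A (the non-unit diagonal entries of the Smith normal form of xI - A over ℚ[x]) are x, x(x - 1)(x + 2), each dividing the next. The characteristic polynomial is their product, x^2(x - 1)(x + 2).

The rational canonical form is the block-diagonal matrix of companion matrices C(f_i):
R = [[0, 0, 0, 0], [0, 0, 0, 0], [0, 1, 0, 2], [0, 0, 1, -1]].

R = [[0, 0, 0, 0], [0, 0, 0, 0], [0, 1, 0, 2], [0, 0, 1, -1]]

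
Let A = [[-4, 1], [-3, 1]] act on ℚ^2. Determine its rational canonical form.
The invariant factors of A (the non-unit diagonal entries of the Smith normal form of xI - A over ℚ[x]) are x^2 + 3x - 1, each dividing the next. The characteristic polynomial is their product, x^2 + 3x - 1.

The rational canonical form is the block-diagonal matrix of companion matrices C(f_i):
R = [[0, 1], [1, -3]].

Note the characteristic polynomial does not split into linear factors over ℚ, so A has no Jordan form over ℚ; the rational canonical form exists over any field.

R = [[0, 1], [1, -3]]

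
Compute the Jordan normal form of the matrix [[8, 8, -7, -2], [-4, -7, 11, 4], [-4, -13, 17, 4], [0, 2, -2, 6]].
The characteristic polynomial is det(xI - A) = (x - 6)^4, so the eigenvalues are 6 (algebraic multiplicity 4).

For λ = 6: rank(A - 6I) = 2, rank((A - 6I)^2) = 1, rank((A - 6I)^3) = 0. The eigenspace has dimension 4 - 2 = 2, so there are 2 Jordan blocks; the rank sequence gives block sizes [3, 1].

Assembling the blocks gives the Jordan form J above.

J = [[6, 1, 0, 0], [0, 6, 1, 0], [0, 0, 6, 0], [0, 0, 0, 6]]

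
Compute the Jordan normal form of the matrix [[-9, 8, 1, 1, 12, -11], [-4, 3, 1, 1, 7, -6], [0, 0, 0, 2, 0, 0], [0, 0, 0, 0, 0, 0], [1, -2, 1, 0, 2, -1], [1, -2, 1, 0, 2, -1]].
J = [[-5, 0, 0, 0, 0, 0], [0, 0, 1, 0, 0, 0], [0, 0, 0, 1, 0, 0], [0, 0, 0, 0, 0, 0], [0, 0, 0, 0, 0, 0], [0, 0, 0, 0, 0, 0]]

The characteristic polynomial is det(xI - A) = x^5(x + 5), so the eigenvalues are -5 (algebraic multiplicity 1), 0 (algebraic multiplicity 5).

For λ = -5: algebraic multiplicity 1 gives one 1×1 block.

For λ = 0: rank(A) = 3, rank(A^2) = 2, rank(A^3) = 1. The eigenspace has dimension 6 - 3 = 3, so there are 3 Jordan blocks; the rank sequence gives block sizes [3, 1, 1].

Assembling the blocks gives the Jordan form J above.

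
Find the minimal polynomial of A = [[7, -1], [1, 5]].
m_A(x) = (x - 6)^2

The characteristic polynomial factors as (x - 6)^2. The minimal polynomial is ∏(x - λ)^{k_λ} where k_λ is the size of the largest Jordan block at λ.

For λ = 6: rank(A - 6I) = 1, and the largest Jordan block has size 2 (the smallest k with rank((A - 6I)^k) = rank((A - 6I)^(k+1))).

So m_A(x) = (x - 6)^2.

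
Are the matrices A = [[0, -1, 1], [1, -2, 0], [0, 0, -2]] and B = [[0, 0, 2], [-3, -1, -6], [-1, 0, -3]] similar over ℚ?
No.

Both have characteristic polynomial (x + 1)^2(x + 2), but the minimal polynomial of A is (x + 1)^2(x + 2) while the minimal polynomial of B is (x + 1)(x + 2). The minimal polynomial is a similarity invariant, so A and B are not similar.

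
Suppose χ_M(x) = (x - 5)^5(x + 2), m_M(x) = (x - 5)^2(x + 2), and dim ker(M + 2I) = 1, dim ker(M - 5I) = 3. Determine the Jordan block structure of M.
λ = -2: algebraic multiplicity 1 (exponent in χ_M), largest block size 1 (exponent in m_M), 1 block (geometric multiplicity). This forces block sizes [1].
λ = 5: algebraic multiplicity 5 (exponent in χ_M), largest block size 2 (exponent in m_M), 3 blocks (geometric multiplicity). These force block sizes [2, 2, 1].

Jordan blocks: (-2, 1), (5, 2), (5, 2), (5, 1)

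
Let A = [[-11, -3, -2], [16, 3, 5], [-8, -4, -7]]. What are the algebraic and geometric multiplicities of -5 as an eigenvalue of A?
algebraic multiplicity 3, geometric multiplicity 1

The characteristic polynomial is (x + 5)^3, so the factor x + 5 appears with exponent 3: the algebraic multiplicity is 3.

rank(A + 5I) = 2, so the eigenspace has dimension 3 - 2 = 1: the geometric multiplicity is 1.

Since 1 < 3, A is not diagonalizable.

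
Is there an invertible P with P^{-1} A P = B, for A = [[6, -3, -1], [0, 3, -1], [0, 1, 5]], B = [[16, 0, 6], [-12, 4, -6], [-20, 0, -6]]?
Both have characteristic polynomial (x - 6)(x - 4)^2, but the minimal polynomial of A is (x - 6)(x - 4)^2 while the minimal polynomial of B is (x - 6)(x - 4). The minimal polynomial is a similarity invariant, so A and B are not similar.

No.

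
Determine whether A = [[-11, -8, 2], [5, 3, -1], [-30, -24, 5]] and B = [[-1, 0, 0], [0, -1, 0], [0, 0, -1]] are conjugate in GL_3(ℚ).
No.

Both have characteristic polynomial (x + 1)^3, but the minimal polynomial of A is (x + 1)^2 while the minimal polynomial of B is x + 1. The minimal polynomial is a similarity invariant, so A and B are not similar.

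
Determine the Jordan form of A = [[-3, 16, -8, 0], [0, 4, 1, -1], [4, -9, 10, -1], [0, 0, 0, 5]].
J = [[3, 1, 0, 0], [0, 3, 0, 0], [0, 0, 5, 0], [0, 0, 0, 5]]

The characteristic polynomial is det(xI - A) = (x - 5)^2(x - 3)^2, so the eigenvalues are 3 (algebraic multiplicity 2), 5 (algebraic multiplicity 2).

For λ = 3: rank(A - 3I) = 3, rank((A - 3I)^2) = 2. The eigenspace has dimension 4 - 3 = 1, so there is 1 Jordan block; the rank sequence gives block sizes [2].

For λ = 5: rank(A - 5I) = 2. The eigenspace has dimension 4 - 2 = 2, so there are 2 Jordan blocks; the rank sequence gives block sizes [1, 1].

Assembling the blocks gives the Jordan form J above.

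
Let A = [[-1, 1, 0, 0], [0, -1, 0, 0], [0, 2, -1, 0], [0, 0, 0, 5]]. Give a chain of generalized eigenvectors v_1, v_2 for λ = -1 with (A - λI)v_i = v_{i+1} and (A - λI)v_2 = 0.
We seek v_1 ∈ ker((A + I)^2) \ ker(A + I), then set v_{i+1} = (A + I) v_i.

One such chain is v_1 = [[-2, 1, -7, 0]]^T, v_2 = [[1, 0, 2, 0]]^T. Check: (A + I) v_2 = [[0, 0, 0, 0]]^T = 0.

v_1 = [[-2, 1, -7, 0]]^T, v_2 = [[1, 0, 2, 0]]^T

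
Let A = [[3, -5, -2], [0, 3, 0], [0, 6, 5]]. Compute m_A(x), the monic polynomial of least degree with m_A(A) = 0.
m_A(x) = (x - 5)(x - 3)^2

The characteristic polynomial factors as (x - 5)(x - 3)^2. The minimal polynomial is ∏(x - λ)^{k_λ} where k_λ is the size of the largest Jordan block at λ.

For λ = 3: rank(A - 3I) = 2, and the largest Jordan block has size 2 (the smallest k with rank((A - 3I)^k) = rank((A - 3I)^(k+1))).
For λ = 5: rank(A - 5I) = 2, and the largest Jordan block has size 1 (the smallest k with rank((A - 5I)^k) = rank((A - 5I)^(k+1))).

So m_A(x) = (x - 5)(x - 3)^2.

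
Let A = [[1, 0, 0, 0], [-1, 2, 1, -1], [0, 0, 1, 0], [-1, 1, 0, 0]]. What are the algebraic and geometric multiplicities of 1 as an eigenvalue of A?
The characteristic polynomial is (x - 1)^4, so the factor x - 1 appears with exponent 4: the algebraic multiplicity is 4.

rank(A - I) = 2, so the eigenspace has dimension 4 - 2 = 2: the geometric multiplicity is 2.

Since 2 < 4, A is not diagonalizable.

algebraic multiplicity 4, geometric multiplicity 2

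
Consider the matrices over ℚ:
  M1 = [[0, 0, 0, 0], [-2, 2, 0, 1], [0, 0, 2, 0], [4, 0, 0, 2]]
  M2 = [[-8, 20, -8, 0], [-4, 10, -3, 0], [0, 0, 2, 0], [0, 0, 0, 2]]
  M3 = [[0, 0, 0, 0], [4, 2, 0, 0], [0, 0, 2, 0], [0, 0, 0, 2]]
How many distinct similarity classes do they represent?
2 classes: {M1, M2}, {M3}

Characteristic polynomials: χ_{M1} = x(x - 2)^3, χ_{M2} = x(x - 2)^3, χ_{M3} = x(x - 2)^3.

{M1, M2}: invariant factors x - 2, x(x - 2)^2.

{M3}: invariant factors x - 2, x - 2, x(x - 2).

Matrices are similar if and only if their invariant-factor lists agree; the partition into similarity classes is {M1, M2}, {M3}.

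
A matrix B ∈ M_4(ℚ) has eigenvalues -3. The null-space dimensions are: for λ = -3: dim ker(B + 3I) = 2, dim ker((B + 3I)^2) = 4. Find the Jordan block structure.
Jordan blocks: (-3, 2), (-3, 2)

λ = -3: successive nullity increments [2, 2] count blocks of size ≥ k; block sizes are [2, 2].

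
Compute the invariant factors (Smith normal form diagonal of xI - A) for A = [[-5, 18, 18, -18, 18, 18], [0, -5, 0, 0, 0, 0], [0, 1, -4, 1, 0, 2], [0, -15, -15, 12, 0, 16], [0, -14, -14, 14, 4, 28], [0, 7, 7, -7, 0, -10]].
The Jordan structure of A has elementary divisors (x + 5), (x + 5), (x + 3)^2, (x - 4), (x - 4). Arranging the block sizes at each eigenvalue in decreasing order and taking row products gives the invariant factors.

Invariant factors (smallest first, each dividing the next): (x - 4)(x + 5), (x - 4)(x + 3)^2(x + 5).

Check: the last factor (x - 4)(x + 3)^2(x + 5) is the minimal polynomial, and the product (x - 4)^2(x + 3)^2(x + 5)^2 is the characteristic polynomial.

(x - 4)(x + 5), (x - 4)(x + 3)^2(x + 5)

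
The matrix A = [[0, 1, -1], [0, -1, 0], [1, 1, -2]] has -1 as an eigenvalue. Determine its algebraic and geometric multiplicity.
algebraic multiplicity 3, geometric multiplicity 2

The characteristic polynomial is (x + 1)^3, so the factor x + 1 appears with exponent 3: the algebraic multiplicity is 3.

rank(A + I) = 1, so the eigenspace has dimension 3 - 1 = 2: the geometric multiplicity is 2.

Since 2 < 3, A is not diagonalizable.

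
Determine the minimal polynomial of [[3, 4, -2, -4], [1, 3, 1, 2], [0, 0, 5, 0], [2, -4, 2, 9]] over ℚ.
The characteristic polynomial factors as (x - 5)^4. The minimal polynomial is ∏(x - λ)^{k_λ} where k_λ is the size of the largest Jordan block at λ.

For λ = 5: rank(A - 5I) = 1, and the largest Jordan block has size 2 (the smallest k with rank((A - 5I)^k) = rank((A - 5I)^(k+1))).

So m_A(x) = (x - 5)^2.

m_A(x) = (x - 5)^2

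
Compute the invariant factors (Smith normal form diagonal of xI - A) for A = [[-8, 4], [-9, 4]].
(x + 2)^2

The Jordan structure of A has elementary divisors (x + 2)^2. Arranging the block sizes at each eigenvalue in decreasing order and taking row products gives the invariant factors.

Invariant factors (smallest first, each dividing the next): (x + 2)^2.

Check: the last factor (x + 2)^2 is the minimal polynomial, and the product (x + 2)^2 is the characteristic polynomial.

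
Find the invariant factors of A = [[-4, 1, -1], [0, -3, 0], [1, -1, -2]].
The Jordan structure of A has elementary divisors (x + 3)^2, (x + 3). Arranging the block sizes at each eigenvalue in decreasing order and taking row products gives the invariant factors.

Invariant factors (smallest first, each dividing the next): x + 3, (x + 3)^2.

Check: the last factor (x + 3)^2 is the minimal polynomial, and the product (x + 3)^3 is the characteristic polynomial.

x + 3, (x + 3)^2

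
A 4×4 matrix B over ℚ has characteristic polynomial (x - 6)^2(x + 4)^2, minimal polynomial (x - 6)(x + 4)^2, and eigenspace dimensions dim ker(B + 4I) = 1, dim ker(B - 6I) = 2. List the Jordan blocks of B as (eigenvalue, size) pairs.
Jordan blocks: (-4, 2), (6, 1), (6, 1)

λ = -4: algebraic multiplicity 2 (exponent in χ_B), largest block size 2 (exponent in m_B), 1 block (geometric multiplicity). This forces block sizes [2].
λ = 6: algebraic multiplicity 2 (exponent in χ_B), largest block size 1 (exponent in m_B), 2 blocks (geometric multiplicity). These force block sizes [1, 1].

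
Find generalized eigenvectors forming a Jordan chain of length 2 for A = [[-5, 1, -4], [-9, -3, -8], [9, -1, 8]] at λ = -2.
v_1 = [[2, -1, -2]]^T, v_2 = [[1, -1, -1]]^T

We seek v_1 ∈ ker((A + 2I)^2) \ ker(A + 2I), then set v_{i+1} = (A + 2I) v_i.

One such chain is v_1 = [[2, -1, -2]]^T, v_2 = [[1, -1, -1]]^T. Check: (A + 2I) v_2 = [[0, 0, 0]]^T = 0.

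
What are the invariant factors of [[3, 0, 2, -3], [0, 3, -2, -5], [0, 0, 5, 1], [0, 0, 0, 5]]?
x - 3, (x - 5)^2(x - 3)

The Jordan structure of A has elementary divisors (x - 3), (x - 3), (x - 5)^2. Arranging the block sizes at each eigenvalue in decreasing order and taking row products gives the invariant factors.

Invariant factors (smallest first, each dividing the next): x - 3, (x - 5)^2(x - 3).

Check: the last factor (x - 5)^2(x - 3) is the minimal polynomial, and the product (x - 5)^2(x - 3)^2 is the characteristic polynomial.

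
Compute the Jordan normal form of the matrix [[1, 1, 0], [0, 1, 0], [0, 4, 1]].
J = [[1, 1, 0], [0, 1, 0], [0, 0, 1]]

The characteristic polynomial is det(xI - A) = (x - 1)^3, so the eigenvalues are 1 (algebraic multiplicity 3).

For λ = 1: rank(A - I) = 1, rank((A - I)^2) = 0. The eigenspace has dimension 3 - 1 = 2, so there are 2 Jordan blocks; the rank sequence gives block sizes [2, 1].

Assembling the blocks gives the Jordan form J above.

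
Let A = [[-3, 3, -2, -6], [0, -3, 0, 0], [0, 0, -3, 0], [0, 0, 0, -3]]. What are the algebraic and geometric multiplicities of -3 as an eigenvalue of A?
algebraic multiplicity 4, geometric multiplicity 3

The characteristic polynomial is (x + 3)^4, so the factor x + 3 appears with exponent 4: the algebraic multiplicity is 4.

rank(A + 3I) = 1, so the eigenspace has dimension 4 - 1 = 3: the geometric multiplicity is 3.

Since 3 < 4, A is not diagonalizable.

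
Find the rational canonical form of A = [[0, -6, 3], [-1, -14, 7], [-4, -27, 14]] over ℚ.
The invariant factors of A (the non-unit diagonal entries of the Smith normal form of xI - A over ℚ[x]) are x^3 - x + 3, each dividing the next. The characteristic polynomial is their product, x^3 - x + 3.

The rational canonical form is the block-diagonal matrix of companion matrices C(f_i):
R = [[0, 0, -3], [1, 0, 1], [0, 1, 0]].

Note the characteristic polynomial does not split into linear factors over ℚ, so A has no Jordan form over ℚ; the rational canonical form exists over any field.

R = [[0, 0, -3], [1, 0, 1], [0, 1, 0]]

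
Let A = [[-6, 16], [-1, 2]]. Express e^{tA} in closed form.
e^{tA} = [[(1 - 4*t)*e^{-2*t}, 16*t*e^{-2*t}], [-t*e^{-2*t}, (4*t + 1)*e^{-2*t}]]

A has Jordan form J = [[-2, 1], [0, -2]] with A = PJP^{-1}, so e^{tA} = P e^{tJ} P^{-1}.

For a Jordan block J_k(λ), e^{tJ_k(λ)} = e^{λt} · (I + tN + t^2 N^2/2! + ... + t^{k-1} N^{k-1}/(k-1)!) where N is the nilpotent superdiagonal part.

Assembling the blocks and conjugating back gives the entries of e^{tA} as shown above.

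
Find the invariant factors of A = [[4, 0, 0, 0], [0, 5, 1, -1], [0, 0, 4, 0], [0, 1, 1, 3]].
The Jordan structure of A has elementary divisors (x - 4)^2, (x - 4), (x - 4). Arranging the block sizes at each eigenvalue in decreasing order and taking row products gives the invariant factors.

Invariant factors (smallest first, each dividing the next): x - 4, x - 4, (x - 4)^2.

Check: the last factor (x - 4)^2 is the minimal polynomial, and the product (x - 4)^4 is the characteristic polynomial.

x - 4, x - 4, (x - 4)^2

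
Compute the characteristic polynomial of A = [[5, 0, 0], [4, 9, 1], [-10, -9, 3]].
χ_A(x) = (x - 6)^2(x - 5)

xI - A = [[x - 5, 0, 0], [-4, x - 9, -1], [10, 9, x - 3]].

Expanding det(xI - A) along the first row:
det(xI - A) = + (x - 5)·det([[x - 9, -1], [9, x - 3]]) - (0)·det([[-4, -1], [10, x - 3]]) + (0)·det([[-4, x - 9], [10, 9]]).

Evaluating gives χ_A(x) = x^3 - 17x^2 + 96x - 180 = (x - 6)^2(x - 5).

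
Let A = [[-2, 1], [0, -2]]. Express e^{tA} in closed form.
A has Jordan form J = [[-2, 1], [0, -2]] with A = PJP^{-1}, so e^{tA} = P e^{tJ} P^{-1}.

For a Jordan block J_k(λ), e^{tJ_k(λ)} = e^{λt} · (I + tN + t^2 N^2/2! + ... + t^{k-1} N^{k-1}/(k-1)!) where N is the nilpotent superdiagonal part.

Assembling the blocks and conjugating back gives the entries of e^{tA} as shown above.

e^{tA} = [[e^{-2*t}, t*e^{-2*t}], [0, e^{-2*t}]]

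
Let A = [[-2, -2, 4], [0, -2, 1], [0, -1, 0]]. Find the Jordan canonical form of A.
J = [[-2, 0, 0], [0, -1, 1], [0, 0, -1]]

The characteristic polynomial is det(xI - A) = (x + 1)^2(x + 2), so the eigenvalues are -2 (algebraic multiplicity 1), -1 (algebraic multiplicity 2).

For λ = -2: algebraic multiplicity 1 gives one 1×1 block.

For λ = -1: rank(A + I) = 2, rank((A + I)^2) = 1. The eigenspace has dimension 3 - 2 = 1, so there is 1 Jordan block; the rank sequence gives block sizes [2].

Assembling the blocks gives the Jordan form J above.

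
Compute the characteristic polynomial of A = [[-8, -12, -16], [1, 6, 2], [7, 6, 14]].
xI - A = [[x + 8, 12, 16], [-1, x - 6, -2], [-7, -6, x - 14]].

Expanding det(xI - A) along the first row:
det(xI - A) = + (x + 8)·det([[x - 6, -2], [-6, x - 14]]) - (12)·det([[-1, -2], [-7, x - 14]]) + (16)·det([[-1, x - 6], [-7, -6]]).

Evaluating gives χ_A(x) = x^3 - 12x^2 + 36x = x(x - 6)^2.

χ_A(x) = x(x - 6)^2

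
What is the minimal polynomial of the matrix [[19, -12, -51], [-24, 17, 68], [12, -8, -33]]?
m_A(x) = (x - 1)^2

The characteristic polynomial factors as (x - 1)^3. The minimal polynomial is ∏(x - λ)^{k_λ} where k_λ is the size of the largest Jordan block at λ.

For λ = 1: rank(A - I) = 1, and the largest Jordan block has size 2 (the smallest k with rank((A - I)^k) = rank((A - I)^(k+1))).

So m_A(x) = (x - 1)^2.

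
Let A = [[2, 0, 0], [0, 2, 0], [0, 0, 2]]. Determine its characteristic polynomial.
xI - A = [[x - 2, 0, 0], [0, x - 2, 0], [0, 0, x - 2]].

Expanding det(xI - A) along the first row:
det(xI - A) = + (x - 2)·det([[x - 2, 0], [0, x - 2]]) - (0)·det([[0, 0], [0, x - 2]]) + (0)·det([[0, x - 2], [0, 0]]).

Evaluating gives χ_A(x) = x^3 - 6x^2 + 12x - 8 = (x - 2)^3.

χ_A(x) = (x - 2)^3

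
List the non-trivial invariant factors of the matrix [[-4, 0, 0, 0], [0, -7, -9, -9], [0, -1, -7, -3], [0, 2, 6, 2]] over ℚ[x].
The Jordan structure of A has elementary divisors (x + 4)^2, (x + 4), (x + 4). Arranging the block sizes at each eigenvalue in decreasing order and taking row products gives the invariant factors.

Invariant factors (smallest first, each dividing the next): x + 4, x + 4, (x + 4)^2.

Check: the last factor (x + 4)^2 is the minimal polynomial, and the product (x + 4)^4 is the characteristic polynomial.

x + 4, x + 4, (x + 4)^2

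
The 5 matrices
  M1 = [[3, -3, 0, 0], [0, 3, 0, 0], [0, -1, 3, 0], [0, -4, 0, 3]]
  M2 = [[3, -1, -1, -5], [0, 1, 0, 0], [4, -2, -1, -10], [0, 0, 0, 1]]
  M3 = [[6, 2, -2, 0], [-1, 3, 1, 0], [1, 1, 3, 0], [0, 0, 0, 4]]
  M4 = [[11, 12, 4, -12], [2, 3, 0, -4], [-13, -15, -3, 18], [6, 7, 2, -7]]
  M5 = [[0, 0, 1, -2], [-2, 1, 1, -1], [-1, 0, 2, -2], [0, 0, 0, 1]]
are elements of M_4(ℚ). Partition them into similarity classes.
5 classes: {M1}, {M2}, {M3}, {M4}, {M5}

Characteristic polynomials: χ_{M1} = (x - 3)^4, χ_{M2} = (x - 1)^4, χ_{M3} = (x - 4)^4, χ_{M4} = (x - 1)^4, χ_{M5} = (x - 1)^4.

{M1}: invariant factors x - 3, x - 3, (x - 3)^2.

{M2}: invariant factors x - 1, x - 1, (x - 1)^2.

{M3}: invariant factors x - 4, x - 4, (x - 4)^2.

{M4}: invariant factors (x - 1)^2, (x - 1)^2.

{M5}: invariant factors x - 1, (x - 1)^3.

Matrices are similar if and only if their invariant-factor lists agree; the partition into similarity classes is {M1}, {M2}, {M3}, {M4}, {M5}.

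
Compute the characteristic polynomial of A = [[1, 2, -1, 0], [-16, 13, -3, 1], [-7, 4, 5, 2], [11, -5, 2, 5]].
xI - A = [[x - 1, -2, 1, 0], [16, x - 13, 3, -1], [7, -4, x - 5, -2], [-11, 5, -2, x - 5]].

Expanding det(xI - A) along the first row:
det(xI - A) = + (x - 1)·det([[x - 13, 3, -1], [-4, x - 5, -2], [5, -2, x - 5]]) - (-2)·det([[16, 3, -1], [7, x - 5, -2], [-11, -2, x - 5]]) + (1)·det([[16, x - 13, -1], [7, -4, -2], [-11, 5, x - 5]]) - (0)·det([[16, x - 13, 3], [7, -4, x - 5], [-11, 5, -2]]).

Evaluating gives χ_A(x) = x^4 - 24x^3 + 216x^2 - 864x + 1296 = (x - 6)^4.

χ_A(x) = (x - 6)^4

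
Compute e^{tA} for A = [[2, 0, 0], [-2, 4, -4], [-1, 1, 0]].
e^{tA} = [[e^{2*t}, 0, 0], [-2*t*e^{2*t}, (2*t + 1)*e^{2*t}, -4*t*e^{2*t}], [-t*e^{2*t}, t*e^{2*t}, (1 - 2*t)*e^{2*t}]]

A has Jordan form J = [[2, 1, 0], [0, 2, 0], [0, 0, 2]] with A = PJP^{-1}, so e^{tA} = P e^{tJ} P^{-1}.

For a Jordan block J_k(λ), e^{tJ_k(λ)} = e^{λt} · (I + tN + t^2 N^2/2! + ... + t^{k-1} N^{k-1}/(k-1)!) where N is the nilpotent superdiagonal part.

Assembling the blocks and conjugating back gives the entries of e^{tA} as shown above.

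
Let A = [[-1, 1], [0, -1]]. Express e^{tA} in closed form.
A has Jordan form J = [[-1, 1], [0, -1]] with A = PJP^{-1}, so e^{tA} = P e^{tJ} P^{-1}.

For a Jordan block J_k(λ), e^{tJ_k(λ)} = e^{λt} · (I + tN + t^2 N^2/2! + ... + t^{k-1} N^{k-1}/(k-1)!) where N is the nilpotent superdiagonal part.

Assembling the blocks and conjugating back gives the entries of e^{tA} as shown above.

e^{tA} = [[e^{-t}, t*e^{-t}], [0, e^{-t}]]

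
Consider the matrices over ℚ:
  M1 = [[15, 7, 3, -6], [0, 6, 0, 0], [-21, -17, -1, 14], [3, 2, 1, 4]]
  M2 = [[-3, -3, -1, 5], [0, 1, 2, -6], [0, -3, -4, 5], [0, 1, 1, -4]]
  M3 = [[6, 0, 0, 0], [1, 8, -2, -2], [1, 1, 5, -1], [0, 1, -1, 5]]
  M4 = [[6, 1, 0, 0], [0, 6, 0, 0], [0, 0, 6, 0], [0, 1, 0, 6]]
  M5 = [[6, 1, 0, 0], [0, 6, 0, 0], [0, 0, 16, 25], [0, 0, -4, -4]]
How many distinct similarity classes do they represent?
3 classes: {M1, M3, M5}, {M2}, {M4}

Characteristic polynomials: χ_{M1} = (x - 6)^4, χ_{M2} = (x + 1)(x + 3)^3, χ_{M3} = (x - 6)^4, χ_{M4} = (x - 6)^4, χ_{M5} = (x - 6)^4.

{M1, M3, M5}: invariant factors (x - 6)^2, (x - 6)^2.

{M2}: invariant factors x + 3, (x + 1)(x + 3)^2.

{M4}: invariant factors x - 6, x - 6, (x - 6)^2.

Matrices are similar if and only if their invariant-factor lists agree; the partition into similarity classes is {M1, M3, M5}, {M2}, {M4}.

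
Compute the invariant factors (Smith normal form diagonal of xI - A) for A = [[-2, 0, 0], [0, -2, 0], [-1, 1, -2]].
The Jordan structure of A has elementary divisors (x + 2)^2, (x + 2). Arranging the block sizes at each eigenvalue in decreasing order and taking row products gives the invariant factors.

Invariant factors (smallest first, each dividing the next): x + 2, (x + 2)^2.

Check: the last factor (x + 2)^2 is the minimal polynomial, and the product (x + 2)^3 is the characteristic polynomial.

x + 2, (x + 2)^2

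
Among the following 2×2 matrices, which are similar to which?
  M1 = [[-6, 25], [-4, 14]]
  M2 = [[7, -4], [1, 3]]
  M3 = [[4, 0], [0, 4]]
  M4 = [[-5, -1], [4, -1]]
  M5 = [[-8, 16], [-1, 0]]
Characteristic polynomials: χ_{M1} = (x - 4)^2, χ_{M2} = (x - 5)^2, χ_{M3} = (x - 4)^2, χ_{M4} = (x + 3)^2, χ_{M5} = (x + 4)^2.

{M1}: invariant factors (x - 4)^2.

{M2}: invariant factors (x - 5)^2.

{M3}: invariant factors x - 4, x - 4.

{M4}: invariant factors (x + 3)^2.

{M5}: invariant factors (x + 4)^2.

Matrices are similar if and only if their invariant-factor lists agree; the partition into similarity classes is {M1}, {M2}, {M3}, {M4}, {M5}.

5 classes: {M1}, {M2}, {M3}, {M4}, {M5}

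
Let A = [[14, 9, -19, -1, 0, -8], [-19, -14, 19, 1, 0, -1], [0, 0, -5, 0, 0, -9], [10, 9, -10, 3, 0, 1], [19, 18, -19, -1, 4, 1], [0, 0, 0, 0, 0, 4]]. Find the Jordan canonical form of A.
J = [[-5, 0, 0, 0, 0, 0], [0, -5, 0, 0, 0, 0], [0, 0, 4, 1, 0, 0], [0, 0, 0, 4, 0, 0], [0, 0, 0, 0, 4, 0], [0, 0, 0, 0, 0, 4]]

The characteristic polynomial is det(xI - A) = (x - 4)^4(x + 5)^2, so the eigenvalues are -5 (algebraic multiplicity 2), 4 (algebraic multiplicity 4).

For λ = -5: rank(A + 5I) = 4. The eigenspace has dimension 6 - 4 = 2, so there are 2 Jordan blocks; the rank sequence gives block sizes [1, 1].

For λ = 4: rank(A - 4I) = 3, rank((A - 4I)^2) = 2. The eigenspace has dimension 6 - 3 = 3, so there are 3 Jordan blocks; the rank sequence gives block sizes [2, 1, 1].

Assembling the blocks gives the Jordan form J above.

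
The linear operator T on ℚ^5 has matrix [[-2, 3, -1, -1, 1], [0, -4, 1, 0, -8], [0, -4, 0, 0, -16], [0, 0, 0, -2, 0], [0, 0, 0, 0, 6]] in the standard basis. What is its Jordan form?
J = [[-2, 1, 0, 0, 0], [0, -2, 1, 0, 0], [0, 0, -2, 0, 0], [0, 0, 0, -2, 0], [0, 0, 0, 0, 6]]

The characteristic polynomial is det(xI - A) = (x - 6)(x + 2)^4, so the eigenvalues are -2 (algebraic multiplicity 4), 6 (algebraic multiplicity 1).

For λ = -2: rank(A + 2I) = 3, rank((A + 2I)^2) = 2, rank((A + 2I)^3) = 1. The eigenspace has dimension 5 - 3 = 2, so there are 2 Jordan blocks; the rank sequence gives block sizes [3, 1].

For λ = 6: algebraic multiplicity 1 gives one 1×1 block.

Assembling the blocks gives the Jordan form J above.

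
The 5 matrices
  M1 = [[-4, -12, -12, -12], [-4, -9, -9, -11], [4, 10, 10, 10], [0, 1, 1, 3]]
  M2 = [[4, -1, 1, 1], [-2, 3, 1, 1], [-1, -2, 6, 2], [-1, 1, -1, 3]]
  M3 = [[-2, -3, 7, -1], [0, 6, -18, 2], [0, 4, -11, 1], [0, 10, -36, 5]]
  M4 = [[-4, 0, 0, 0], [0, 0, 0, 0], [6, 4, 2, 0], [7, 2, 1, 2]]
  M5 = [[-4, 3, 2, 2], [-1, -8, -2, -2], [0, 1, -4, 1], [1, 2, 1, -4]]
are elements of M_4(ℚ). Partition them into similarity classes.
Characteristic polynomials: χ_{M1} = x(x - 2)^2(x + 4), χ_{M2} = (x - 4)^4, χ_{M3} = (x - 1)^2(x + 2)^2, χ_{M4} = x(x - 2)^2(x + 4), χ_{M5} = (x + 5)^4.

{M1, M4}: invariant factors x(x - 2)^2(x + 4).

{M2}: invariant factors x - 4, (x - 4)^3.

{M3}: invariant factors (x - 1)^2(x + 2)^2.

{M5}: invariant factors (x + 5)^2, (x + 5)^2.

Matrices are similar if and only if their invariant-factor lists agree; the partition into similarity classes is {M1, M4}, {M2}, {M3}, {M5}.

4 classes: {M1, M4}, {M2}, {M3}, {M5}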